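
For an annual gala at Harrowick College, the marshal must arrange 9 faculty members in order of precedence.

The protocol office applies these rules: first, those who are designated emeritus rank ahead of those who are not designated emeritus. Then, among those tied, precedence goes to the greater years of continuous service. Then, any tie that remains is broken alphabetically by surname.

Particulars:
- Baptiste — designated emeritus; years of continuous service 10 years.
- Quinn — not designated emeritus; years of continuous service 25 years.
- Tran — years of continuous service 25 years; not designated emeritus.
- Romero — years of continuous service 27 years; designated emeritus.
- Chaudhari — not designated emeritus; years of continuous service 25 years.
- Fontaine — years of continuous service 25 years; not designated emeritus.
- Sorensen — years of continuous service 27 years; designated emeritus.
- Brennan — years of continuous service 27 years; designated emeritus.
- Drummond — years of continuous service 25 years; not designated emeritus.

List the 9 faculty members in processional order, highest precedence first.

Brennan, Romero, Sorensen, Baptiste, Chaudhari, Drummond, Fontaine, Quinn, Tran

By the first rule: Brennan, Romero, Sorensen and Baptiste (each designated emeritus); then Chaudhari, Drummond, Fontaine, Quinn and Tran (each not designated emeritus).
Among Brennan, Romero, Sorensen and Baptiste, by years of continuous service (higher first): Brennan, Romero and Sorensen (27 years) before Baptiste (10 years).
Among Brennan, Romero and Sorensen, alphabetically by surname: Brennan before Romero before Sorensen.
Chaudhari, Drummond, Fontaine, Quinn and Tran all have years of continuous service 25 years, so the next rule applies.
Among Chaudhari, Drummond, Fontaine, Quinn and Tran, alphabetically by surname: Chaudhari before Drummond before Fontaine before Quinn before Tran.
Full order: Brennan, Romero, Sorensen, Baptiste, Chaudhari, Drummond, Fontaine, Quinn, Tran.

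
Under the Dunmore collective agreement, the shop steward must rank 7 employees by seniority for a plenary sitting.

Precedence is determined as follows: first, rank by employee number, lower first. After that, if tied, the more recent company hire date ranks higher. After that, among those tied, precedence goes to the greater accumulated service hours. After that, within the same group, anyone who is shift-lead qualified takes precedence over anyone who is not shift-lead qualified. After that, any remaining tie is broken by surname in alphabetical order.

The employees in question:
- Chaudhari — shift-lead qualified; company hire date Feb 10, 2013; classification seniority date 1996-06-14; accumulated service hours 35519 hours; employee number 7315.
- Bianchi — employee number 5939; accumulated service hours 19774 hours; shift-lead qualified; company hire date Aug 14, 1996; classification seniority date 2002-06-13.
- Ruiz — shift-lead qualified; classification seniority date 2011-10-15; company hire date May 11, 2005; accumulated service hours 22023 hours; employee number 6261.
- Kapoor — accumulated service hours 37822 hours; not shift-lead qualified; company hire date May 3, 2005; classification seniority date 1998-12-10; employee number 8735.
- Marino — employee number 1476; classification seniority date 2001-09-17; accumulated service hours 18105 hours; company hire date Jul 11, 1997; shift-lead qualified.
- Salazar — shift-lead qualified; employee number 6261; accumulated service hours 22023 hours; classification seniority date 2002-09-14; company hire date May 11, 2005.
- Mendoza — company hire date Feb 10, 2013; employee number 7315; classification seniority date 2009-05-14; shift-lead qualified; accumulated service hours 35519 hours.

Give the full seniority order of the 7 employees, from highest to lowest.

By employee number (lower first): Marino (1476); then Bianchi (5939); then Ruiz and Salazar (both 6261); then Chaudhari and Mendoza (both 7315); then Kapoor (8735).
Ruiz and Salazar both have company hire date May 11, 2005, so the next rule applies.
Ruiz and Salazar both have accumulated service hours 22023 hours, so the next rule applies.
Ruiz and Salazar are each shift-lead qualified, so the next rule applies.
Among Ruiz and Salazar, alphabetically by surname: Ruiz before Salazar.
Chaudhari and Mendoza both have company hire date Feb 10, 2013, so the next rule applies.
Chaudhari and Mendoza both have accumulated service hours 35519 hours, so the next rule applies.
Chaudhari and Mendoza are each shift-lead qualified, so the next rule applies.
Among Chaudhari and Mendoza, alphabetically by surname: Chaudhari before Mendoza.
Full order: Marino, Bianchi, Ruiz, Salazar, Chaudhari, Mendoza, Kapoor.

Marino, Bianchi, Ruiz, Salazar, Chaudhari, Mendoza, Kapoor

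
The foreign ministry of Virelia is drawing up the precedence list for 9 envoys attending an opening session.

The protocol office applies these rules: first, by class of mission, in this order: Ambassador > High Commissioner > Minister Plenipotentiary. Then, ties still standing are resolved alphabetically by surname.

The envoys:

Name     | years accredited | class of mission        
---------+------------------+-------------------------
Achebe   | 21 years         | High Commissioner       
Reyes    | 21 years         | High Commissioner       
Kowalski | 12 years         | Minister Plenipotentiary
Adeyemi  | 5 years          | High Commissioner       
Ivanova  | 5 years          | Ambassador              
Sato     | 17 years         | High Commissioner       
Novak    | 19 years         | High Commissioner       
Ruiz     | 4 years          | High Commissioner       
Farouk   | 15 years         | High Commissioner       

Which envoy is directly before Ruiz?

Reyes

By class of mission: Ivanova (Ambassador); then Achebe, Adeyemi, Farouk, Novak, Reyes, Ruiz and Sato (High Commissioner); then Kowalski (Minister Plenipotentiary).
Among Achebe, Adeyemi, Farouk, Novak, Reyes, Ruiz and Sato, alphabetically by surname: Achebe before Adeyemi before Farouk before Novak before Reyes before Ruiz before Sato.
Order: Ivanova, Achebe, Adeyemi, Farouk, Novak, Reyes, Ruiz, Sato, Kowalski.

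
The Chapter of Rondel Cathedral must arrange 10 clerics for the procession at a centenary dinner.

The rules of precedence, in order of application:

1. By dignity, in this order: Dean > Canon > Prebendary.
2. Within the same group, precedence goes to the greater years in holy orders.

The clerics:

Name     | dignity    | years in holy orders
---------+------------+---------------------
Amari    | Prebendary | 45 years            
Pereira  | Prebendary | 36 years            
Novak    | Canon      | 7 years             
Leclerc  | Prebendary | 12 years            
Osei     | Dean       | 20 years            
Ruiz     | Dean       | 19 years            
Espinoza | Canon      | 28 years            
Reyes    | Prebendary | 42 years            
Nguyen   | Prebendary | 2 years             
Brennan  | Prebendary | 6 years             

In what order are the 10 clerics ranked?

Osei, Ruiz, Espinoza, Novak, Amari, Reyes, Pereira, Leclerc, Brennan, Nguyen

By dignity: Osei and Ruiz (Dean); then Espinoza and Novak (Canon); then Amari, Reyes, Pereira, Leclerc, Brennan and Nguyen (Prebendary).
Among Osei and Ruiz, by years in holy orders (higher first): Osei (20 years) before Ruiz (19 years).
Among Espinoza and Novak, by years in holy orders (higher first): Espinoza (28 years) before Novak (7 years).
Among Amari, Reyes, Pereira, Leclerc, Brennan and Nguyen, by years in holy orders (higher first): Amari (45 years) before Reyes (42 years) before Pereira (36 years) before Leclerc (12 years) before Brennan (6 years) before Nguyen (2 years).
Full order: Osei, Ruiz, Espinoza, Novak, Amari, Reyes, Pereira, Leclerc, Brennan, Nguyen.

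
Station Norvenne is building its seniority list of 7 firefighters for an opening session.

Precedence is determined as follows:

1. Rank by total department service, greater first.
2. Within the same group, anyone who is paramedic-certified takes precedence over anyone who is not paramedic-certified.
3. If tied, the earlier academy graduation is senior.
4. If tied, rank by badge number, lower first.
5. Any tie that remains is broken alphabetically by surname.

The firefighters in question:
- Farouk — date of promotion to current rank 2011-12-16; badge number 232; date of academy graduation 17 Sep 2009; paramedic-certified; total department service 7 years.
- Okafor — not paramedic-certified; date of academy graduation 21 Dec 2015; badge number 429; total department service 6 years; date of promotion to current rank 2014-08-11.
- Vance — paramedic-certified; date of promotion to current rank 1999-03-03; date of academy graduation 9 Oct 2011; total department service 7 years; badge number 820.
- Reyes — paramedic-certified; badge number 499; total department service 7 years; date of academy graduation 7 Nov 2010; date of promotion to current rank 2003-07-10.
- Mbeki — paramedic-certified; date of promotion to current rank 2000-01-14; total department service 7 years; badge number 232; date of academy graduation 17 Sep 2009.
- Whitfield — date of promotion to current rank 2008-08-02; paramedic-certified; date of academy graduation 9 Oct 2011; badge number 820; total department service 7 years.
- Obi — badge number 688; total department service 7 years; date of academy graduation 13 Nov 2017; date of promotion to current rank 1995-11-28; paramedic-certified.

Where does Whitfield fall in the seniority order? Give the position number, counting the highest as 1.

By total department service (higher first): Farouk, Mbeki, Reyes, Vance, Whitfield and Obi (each 7 years); then Okafor (6 years).
Farouk, Mbeki, Reyes, Vance, Whitfield and Obi are each paramedic-certified, so the next rule applies.
Among Farouk, Mbeki, Reyes, Vance, Whitfield and Obi, by date of academy graduation (earlier first): Farouk and Mbeki (17 Sep 2009) before Reyes (7 Nov 2010) before Vance and Whitfield (9 Oct 2011) before Obi (13 Nov 2017).
Farouk and Mbeki both have badge number 232, so the next rule applies.
Among Farouk and Mbeki, alphabetically by surname: Farouk before Mbeki.
Vance and Whitfield both have badge number 820, so the next rule applies.
Among Vance and Whitfield, alphabetically by surname: Vance before Whitfield.
Order: Farouk, Mbeki, Reyes, Vance, Whitfield, Obi, Okafor. So position 5.

5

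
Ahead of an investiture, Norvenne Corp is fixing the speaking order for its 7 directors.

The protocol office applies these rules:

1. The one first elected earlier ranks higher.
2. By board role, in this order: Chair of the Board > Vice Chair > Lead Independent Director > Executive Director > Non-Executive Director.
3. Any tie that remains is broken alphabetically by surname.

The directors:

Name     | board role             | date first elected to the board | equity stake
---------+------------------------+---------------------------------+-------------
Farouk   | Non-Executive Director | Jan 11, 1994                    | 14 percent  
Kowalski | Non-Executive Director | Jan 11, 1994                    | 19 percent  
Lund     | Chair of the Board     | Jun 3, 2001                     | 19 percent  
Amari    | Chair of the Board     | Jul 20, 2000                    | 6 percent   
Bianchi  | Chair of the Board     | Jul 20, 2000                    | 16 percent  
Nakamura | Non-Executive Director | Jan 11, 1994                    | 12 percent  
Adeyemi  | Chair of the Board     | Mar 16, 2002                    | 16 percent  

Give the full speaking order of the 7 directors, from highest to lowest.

By date first elected to the board (earlier first): Farouk, Kowalski and Nakamura (each Jan 11, 1994); then Amari and Bianchi (both Jul 20, 2000); then Lund (Jun 3, 2001); then Adeyemi (Mar 16, 2002).
Farouk, Kowalski and Nakamura are each Non-Executive Director, so the next rule applies.
Among Farouk, Kowalski and Nakamura, alphabetically by surname: Farouk before Kowalski before Nakamura.
Amari and Bianchi are each Chair of the Board, so the next rule applies.
Among Amari and Bianchi, alphabetically by surname: Amari before Bianchi.
Full order: Farouk, Kowalski, Nakamura, Amari, Bianchi, Lund, Adeyemi.

Farouk, Kowalski, Nakamura, Amari, Bianchi, Lund, Adeyemi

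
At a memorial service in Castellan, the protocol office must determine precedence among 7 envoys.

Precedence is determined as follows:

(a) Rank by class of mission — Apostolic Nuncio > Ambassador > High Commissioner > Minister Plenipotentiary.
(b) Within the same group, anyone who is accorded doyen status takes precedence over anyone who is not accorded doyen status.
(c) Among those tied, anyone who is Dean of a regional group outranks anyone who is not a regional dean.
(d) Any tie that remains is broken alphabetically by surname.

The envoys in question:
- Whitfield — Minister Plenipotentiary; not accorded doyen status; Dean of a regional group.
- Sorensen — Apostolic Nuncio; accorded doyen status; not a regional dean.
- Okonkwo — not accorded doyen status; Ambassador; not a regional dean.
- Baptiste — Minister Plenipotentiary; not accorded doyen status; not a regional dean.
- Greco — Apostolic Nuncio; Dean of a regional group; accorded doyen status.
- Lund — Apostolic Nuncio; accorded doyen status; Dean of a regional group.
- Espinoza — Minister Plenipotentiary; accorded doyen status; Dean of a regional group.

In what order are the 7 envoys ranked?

Greco, Lund, Sorensen, Okonkwo, Espinoza, Whitfield, Baptiste

By class of mission: Greco, Lund and Sorensen (Apostolic Nuncio); then Okonkwo (Ambassador); then Espinoza, Whitfield and Baptiste (Minister Plenipotentiary).
Greco, Lund and Sorensen are each accorded doyen status, so the next rule applies.
Among Greco, Lund and Sorensen, Dean of a regional group before not a regional dean: Greco and Lund (Dean of a regional group) before Sorensen (not a regional dean).
Among Greco and Lund, alphabetically by surname: Greco before Lund.
Among Espinoza, Whitfield and Baptiste, accorded doyen status before not accorded doyen status: Espinoza (accorded doyen status) before Whitfield and Baptiste (not accorded doyen status).
Among Whitfield and Baptiste, Dean of a regional group before not a regional dean: Whitfield (Dean of a regional group) before Baptiste (not a regional dean).
Full order: Greco, Lund, Sorensen, Okonkwo, Espinoza, Whitfield, Baptiste.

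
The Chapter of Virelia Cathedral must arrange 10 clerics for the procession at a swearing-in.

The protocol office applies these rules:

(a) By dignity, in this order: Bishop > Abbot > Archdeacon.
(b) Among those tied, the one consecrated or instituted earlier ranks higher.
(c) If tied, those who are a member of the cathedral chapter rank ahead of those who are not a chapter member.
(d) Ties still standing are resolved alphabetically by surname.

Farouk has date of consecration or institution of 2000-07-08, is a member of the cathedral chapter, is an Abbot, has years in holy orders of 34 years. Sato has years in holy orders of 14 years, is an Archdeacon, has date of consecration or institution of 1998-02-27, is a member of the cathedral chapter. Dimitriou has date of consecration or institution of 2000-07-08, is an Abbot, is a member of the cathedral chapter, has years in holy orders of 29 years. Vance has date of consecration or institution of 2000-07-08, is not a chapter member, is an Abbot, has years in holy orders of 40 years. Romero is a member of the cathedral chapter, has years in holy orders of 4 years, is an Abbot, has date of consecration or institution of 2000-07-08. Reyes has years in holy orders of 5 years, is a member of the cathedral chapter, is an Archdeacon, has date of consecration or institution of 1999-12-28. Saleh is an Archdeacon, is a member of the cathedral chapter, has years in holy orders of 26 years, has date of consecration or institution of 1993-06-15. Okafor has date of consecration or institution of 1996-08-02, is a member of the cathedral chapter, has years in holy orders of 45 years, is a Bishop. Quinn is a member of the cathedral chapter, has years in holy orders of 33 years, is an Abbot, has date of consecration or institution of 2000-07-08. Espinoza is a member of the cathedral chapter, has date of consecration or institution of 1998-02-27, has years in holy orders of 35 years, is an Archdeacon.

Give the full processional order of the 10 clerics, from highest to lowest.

By dignity: Okafor (Bishop); then Dimitriou, Farouk, Quinn, Romero and Vance (Abbot); then Saleh, Espinoza, Sato and Reyes (Archdeacon).
Dimitriou, Farouk, Quinn, Romero and Vance all have date of consecration or institution 2000-07-08, so the next rule applies.
Among Dimitriou, Farouk, Quinn, Romero and Vance, a member of the cathedral chapter before not a chapter member: Dimitriou, Farouk, Quinn and Romero (a member of the cathedral chapter) before Vance (not a chapter member).
Among Dimitriou, Farouk, Quinn and Romero, alphabetically by surname: Dimitriou before Farouk before Quinn before Romero.
Among Saleh, Espinoza, Sato and Reyes, by date of consecration or institution (earlier first): Saleh (1993-06-15) before Espinoza and Sato (1998-02-27) before Reyes (1999-12-28).
Espinoza and Sato are each a member of the cathedral chapter, so the next rule applies.
Among Espinoza and Sato, alphabetically by surname: Espinoza before Sato.
Full order: Okafor, Dimitriou, Farouk, Quinn, Romero, Vance, Saleh, Espinoza, Sato, Reyes.

Okafor, Dimitriou, Farouk, Quinn, Romero, Vance, Saleh, Espinoza, Sato, Reyes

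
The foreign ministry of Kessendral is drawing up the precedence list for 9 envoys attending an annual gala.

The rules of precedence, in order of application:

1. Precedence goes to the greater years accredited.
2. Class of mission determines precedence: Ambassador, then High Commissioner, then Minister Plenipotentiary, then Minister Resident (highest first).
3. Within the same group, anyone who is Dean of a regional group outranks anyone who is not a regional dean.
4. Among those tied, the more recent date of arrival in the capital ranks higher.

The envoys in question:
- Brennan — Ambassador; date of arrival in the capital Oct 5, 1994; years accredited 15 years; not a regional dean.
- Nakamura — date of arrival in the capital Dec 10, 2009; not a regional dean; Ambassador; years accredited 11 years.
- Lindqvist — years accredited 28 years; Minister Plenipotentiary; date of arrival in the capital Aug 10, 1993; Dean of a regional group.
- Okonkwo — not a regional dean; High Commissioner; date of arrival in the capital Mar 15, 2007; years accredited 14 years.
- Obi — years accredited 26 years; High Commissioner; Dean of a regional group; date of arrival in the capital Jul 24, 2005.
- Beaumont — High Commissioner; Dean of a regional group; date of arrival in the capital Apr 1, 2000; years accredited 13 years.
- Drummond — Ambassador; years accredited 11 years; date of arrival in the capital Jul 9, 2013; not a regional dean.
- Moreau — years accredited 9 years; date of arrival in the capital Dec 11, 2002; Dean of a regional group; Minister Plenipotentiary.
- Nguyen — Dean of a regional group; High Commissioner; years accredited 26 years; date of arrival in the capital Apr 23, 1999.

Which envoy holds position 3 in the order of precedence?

By years accredited (higher first): Lindqvist (28 years); then Obi and Nguyen (both 26 years); then Brennan (15 years); then Okonkwo (14 years); then Beaumont (13 years); then Drummond and Nakamura (both 11 years); then Moreau (9 years).
Obi and Nguyen are each High Commissioner, so the next rule applies.
Obi and Nguyen are each Dean of a regional group, so the next rule applies.
Among Obi and Nguyen, by date of arrival in the capital (later first): Obi (Jul 24, 2005) before Nguyen (Apr 23, 1999).
Drummond and Nakamura are each Ambassador, so the next rule applies.
Drummond and Nakamura are each not a regional dean, so the next rule applies.
Among Drummond and Nakamura, by date of arrival in the capital (later first): Drummond (Jul 9, 2013) before Nakamura (Dec 10, 2009).
Order: Lindqvist, Obi, Nguyen, Brennan, Okonkwo, Beaumont, Drummond, Nakamura, Moreau.

Nguyen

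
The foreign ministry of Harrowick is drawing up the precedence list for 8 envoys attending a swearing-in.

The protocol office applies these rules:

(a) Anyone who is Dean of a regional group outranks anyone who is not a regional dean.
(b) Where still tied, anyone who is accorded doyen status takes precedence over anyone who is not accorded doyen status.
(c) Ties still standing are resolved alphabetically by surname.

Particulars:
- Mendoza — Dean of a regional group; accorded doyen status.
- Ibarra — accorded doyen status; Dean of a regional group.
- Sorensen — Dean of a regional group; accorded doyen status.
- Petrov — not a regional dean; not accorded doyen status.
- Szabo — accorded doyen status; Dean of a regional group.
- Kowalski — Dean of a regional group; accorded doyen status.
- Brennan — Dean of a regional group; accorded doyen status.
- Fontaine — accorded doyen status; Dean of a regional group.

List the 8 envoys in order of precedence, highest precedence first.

Brennan, Fontaine, Ibarra, Kowalski, Mendoza, Sorensen, Szabo, Petrov

By the first rule: Brennan, Fontaine, Ibarra, Kowalski, Mendoza, Sorensen and Szabo (each Dean of a regional group); then Petrov (not a regional dean).
Brennan, Fontaine, Ibarra, Kowalski, Mendoza, Sorensen and Szabo are each accorded doyen status, so the next rule applies.
Among Brennan, Fontaine, Ibarra, Kowalski, Mendoza, Sorensen and Szabo, alphabetically by surname: Brennan before Fontaine before Ibarra before Kowalski before Mendoza before Sorensen before Szabo.
Full order: Brennan, Fontaine, Ibarra, Kowalski, Mendoza, Sorensen, Szabo, Petrov.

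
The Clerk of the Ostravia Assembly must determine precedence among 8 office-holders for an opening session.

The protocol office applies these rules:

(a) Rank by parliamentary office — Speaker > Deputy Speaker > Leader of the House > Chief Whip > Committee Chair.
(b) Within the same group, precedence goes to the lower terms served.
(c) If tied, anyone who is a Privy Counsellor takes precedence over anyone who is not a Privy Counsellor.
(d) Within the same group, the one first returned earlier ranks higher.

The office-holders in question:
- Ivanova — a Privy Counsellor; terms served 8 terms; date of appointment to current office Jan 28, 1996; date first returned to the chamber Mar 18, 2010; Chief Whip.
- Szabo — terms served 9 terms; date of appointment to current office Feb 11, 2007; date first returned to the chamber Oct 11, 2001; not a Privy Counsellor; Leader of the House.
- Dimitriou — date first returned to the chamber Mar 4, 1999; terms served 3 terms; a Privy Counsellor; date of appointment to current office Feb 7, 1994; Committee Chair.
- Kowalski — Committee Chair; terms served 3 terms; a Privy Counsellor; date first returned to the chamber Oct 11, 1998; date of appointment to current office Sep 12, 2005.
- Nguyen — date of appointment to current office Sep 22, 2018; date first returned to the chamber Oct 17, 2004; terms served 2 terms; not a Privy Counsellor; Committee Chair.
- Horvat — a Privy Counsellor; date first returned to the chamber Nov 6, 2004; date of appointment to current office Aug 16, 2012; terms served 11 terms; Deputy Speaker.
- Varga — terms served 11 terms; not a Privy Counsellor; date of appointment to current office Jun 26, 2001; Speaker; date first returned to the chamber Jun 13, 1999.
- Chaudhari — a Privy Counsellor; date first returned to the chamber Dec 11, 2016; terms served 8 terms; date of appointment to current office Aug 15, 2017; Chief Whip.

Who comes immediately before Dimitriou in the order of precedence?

By parliamentary office: Varga (Speaker); then Horvat (Deputy Speaker); then Szabo (Leader of the House); then Ivanova and Chaudhari (Chief Whip); then Nguyen, Kowalski and Dimitriou (Committee Chair).
Ivanova and Chaudhari both have terms served 8 terms, so the next rule applies.
Ivanova and Chaudhari are each a Privy Counsellor, so the next rule applies.
Among Ivanova and Chaudhari, by date first returned to the chamber (earlier first): Ivanova (Mar 18, 2010) before Chaudhari (Dec 11, 2016).
Among Nguyen, Kowalski and Dimitriou, by terms served (lower first): Nguyen (2 terms) before Kowalski and Dimitriou (3 terms).
Kowalski and Dimitriou are each a Privy Counsellor, so the next rule applies.
Among Kowalski and Dimitriou, by date first returned to the chamber (earlier first): Kowalski (Oct 11, 1998) before Dimitriou (Mar 4, 1999).
Order: Varga, Horvat, Szabo, Ivanova, Chaudhari, Nguyen, Kowalski, Dimitriou.

Kowalski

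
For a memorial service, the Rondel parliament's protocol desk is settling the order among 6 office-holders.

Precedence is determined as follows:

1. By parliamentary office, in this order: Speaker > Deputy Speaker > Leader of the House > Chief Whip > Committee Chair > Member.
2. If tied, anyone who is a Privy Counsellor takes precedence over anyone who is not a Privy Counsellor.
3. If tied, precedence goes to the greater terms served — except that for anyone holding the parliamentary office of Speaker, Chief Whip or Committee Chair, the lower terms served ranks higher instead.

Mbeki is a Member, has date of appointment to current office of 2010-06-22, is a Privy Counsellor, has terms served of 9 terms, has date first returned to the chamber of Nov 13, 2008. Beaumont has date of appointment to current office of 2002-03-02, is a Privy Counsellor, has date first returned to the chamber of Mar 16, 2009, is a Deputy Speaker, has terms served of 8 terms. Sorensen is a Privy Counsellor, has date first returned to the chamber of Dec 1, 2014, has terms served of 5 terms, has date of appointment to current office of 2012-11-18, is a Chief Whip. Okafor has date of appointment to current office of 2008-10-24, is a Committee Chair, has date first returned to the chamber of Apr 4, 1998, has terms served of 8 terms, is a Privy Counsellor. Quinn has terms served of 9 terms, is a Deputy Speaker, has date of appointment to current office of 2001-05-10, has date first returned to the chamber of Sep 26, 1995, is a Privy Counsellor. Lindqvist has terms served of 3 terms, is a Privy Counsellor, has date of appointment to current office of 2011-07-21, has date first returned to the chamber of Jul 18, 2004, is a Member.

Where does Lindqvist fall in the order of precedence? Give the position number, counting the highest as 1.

6

By parliamentary office: Quinn and Beaumont (Deputy Speaker); then Sorensen (Chief Whip); then Okafor (Committee Chair); then Mbeki and Lindqvist (Member).
Quinn and Beaumont are each a Privy Counsellor, so the next rule applies.
Among Quinn and Beaumont, by terms served (higher first): Quinn (9 terms) before Beaumont (8 terms).
Mbeki and Lindqvist are each a Privy Counsellor, so the next rule applies.
Among Mbeki and Lindqvist, by terms served (higher first): Mbeki (9 terms) before Lindqvist (3 terms).
Order: Quinn, Beaumont, Sorensen, Okafor, Mbeki, Lindqvist. So position 6.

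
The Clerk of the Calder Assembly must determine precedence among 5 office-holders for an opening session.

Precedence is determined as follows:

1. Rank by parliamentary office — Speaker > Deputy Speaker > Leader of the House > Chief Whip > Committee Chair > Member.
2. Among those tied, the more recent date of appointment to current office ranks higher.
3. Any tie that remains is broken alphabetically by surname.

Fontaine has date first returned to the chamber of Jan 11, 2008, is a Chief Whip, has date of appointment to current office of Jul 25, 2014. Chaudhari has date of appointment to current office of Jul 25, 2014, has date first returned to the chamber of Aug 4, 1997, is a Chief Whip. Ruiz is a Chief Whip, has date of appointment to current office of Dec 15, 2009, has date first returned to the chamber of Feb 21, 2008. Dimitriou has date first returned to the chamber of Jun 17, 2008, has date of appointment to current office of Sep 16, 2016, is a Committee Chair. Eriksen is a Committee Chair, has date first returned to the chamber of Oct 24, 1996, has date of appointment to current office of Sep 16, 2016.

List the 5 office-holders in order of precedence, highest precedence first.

By parliamentary office: Chaudhari, Fontaine and Ruiz (Chief Whip); then Dimitriou and Eriksen (Committee Chair).
Among Chaudhari, Fontaine and Ruiz, by date of appointment to current office (later first): Chaudhari and Fontaine (Jul 25, 2014) before Ruiz (Dec 15, 2009).
Among Chaudhari and Fontaine, alphabetically by surname: Chaudhari before Fontaine.
Dimitriou and Eriksen both have date of appointment to current office Sep 16, 2016, so the next rule applies.
Among Dimitriou and Eriksen, alphabetically by surname: Dimitriou before Eriksen.
Full order: Chaudhari, Fontaine, Ruiz, Dimitriou, Eriksen.

Chaudhari, Fontaine, Ruiz, Dimitriou, Eriksen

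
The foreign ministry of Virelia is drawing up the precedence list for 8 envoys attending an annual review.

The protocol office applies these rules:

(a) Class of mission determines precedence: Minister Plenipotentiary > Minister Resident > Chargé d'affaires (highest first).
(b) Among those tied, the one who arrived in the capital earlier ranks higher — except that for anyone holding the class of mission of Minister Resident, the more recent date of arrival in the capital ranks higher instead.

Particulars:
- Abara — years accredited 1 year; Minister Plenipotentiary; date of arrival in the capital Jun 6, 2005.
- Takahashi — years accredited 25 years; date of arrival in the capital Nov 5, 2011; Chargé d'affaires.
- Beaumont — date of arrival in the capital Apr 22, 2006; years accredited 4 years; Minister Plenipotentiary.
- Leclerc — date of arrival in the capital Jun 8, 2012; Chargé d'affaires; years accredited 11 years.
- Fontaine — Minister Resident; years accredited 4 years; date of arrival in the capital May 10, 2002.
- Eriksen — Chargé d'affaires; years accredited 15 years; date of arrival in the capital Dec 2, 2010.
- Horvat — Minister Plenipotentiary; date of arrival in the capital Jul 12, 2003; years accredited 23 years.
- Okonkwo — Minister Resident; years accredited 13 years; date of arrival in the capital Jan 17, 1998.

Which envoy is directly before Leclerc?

By class of mission: Horvat, Abara and Beaumont (Minister Plenipotentiary); then Fontaine and Okonkwo (Minister Resident); then Eriksen, Takahashi and Leclerc (Chargé d'affaires).
Among Horvat, Abara and Beaumont, by date of arrival in the capital (earlier first): Horvat (Jul 12, 2003) before Abara (Jun 6, 2005) before Beaumont (Apr 22, 2006).
Among Fontaine and Okonkwo, by date of arrival in the capital (later first) (reversed rule for this group): Fontaine (May 10, 2002) before Okonkwo (Jan 17, 1998).
Among Eriksen, Takahashi and Leclerc, by date of arrival in the capital (earlier first): Eriksen (Dec 2, 2010) before Takahashi (Nov 5, 2011) before Leclerc (Jun 8, 2012).
Order: Horvat, Abara, Beaumont, Fontaine, Okonkwo, Eriksen, Takahashi, Leclerc.

Takahashi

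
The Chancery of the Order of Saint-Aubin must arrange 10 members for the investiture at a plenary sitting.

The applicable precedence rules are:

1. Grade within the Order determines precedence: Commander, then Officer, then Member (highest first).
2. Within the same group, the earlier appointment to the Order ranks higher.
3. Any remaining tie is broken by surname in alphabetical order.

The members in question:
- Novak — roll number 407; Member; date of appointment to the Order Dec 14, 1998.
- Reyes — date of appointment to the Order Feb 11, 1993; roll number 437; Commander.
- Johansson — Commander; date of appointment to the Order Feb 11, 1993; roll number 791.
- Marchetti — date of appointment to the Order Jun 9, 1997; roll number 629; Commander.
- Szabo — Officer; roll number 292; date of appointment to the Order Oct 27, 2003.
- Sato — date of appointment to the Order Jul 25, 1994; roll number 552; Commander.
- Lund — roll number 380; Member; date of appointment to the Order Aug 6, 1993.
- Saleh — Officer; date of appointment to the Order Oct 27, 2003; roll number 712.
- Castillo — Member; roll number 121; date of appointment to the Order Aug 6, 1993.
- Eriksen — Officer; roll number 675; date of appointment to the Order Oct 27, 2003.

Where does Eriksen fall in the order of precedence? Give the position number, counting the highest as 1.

By grade within the Order: Johansson, Reyes, Sato and Marchetti (Commander); then Eriksen, Saleh and Szabo (Officer); then Castillo, Lund and Novak (Member).
Among Johansson, Reyes, Sato and Marchetti, by date of appointment to the Order (earlier first): Johansson and Reyes (Feb 11, 1993) before Sato (Jul 25, 1994) before Marchetti (Jun 9, 1997).
Among Johansson and Reyes, alphabetically by surname: Johansson before Reyes.
Eriksen, Saleh and Szabo all have date of appointment to the Order Oct 27, 2003, so the next rule applies.
Among Eriksen, Saleh and Szabo, alphabetically by surname: Eriksen before Saleh before Szabo.
Among Castillo, Lund and Novak, by date of appointment to the Order (earlier first): Castillo and Lund (Aug 6, 1993) before Novak (Dec 14, 1998).
Among Castillo and Lund, alphabetically by surname: Castillo before Lund.
Order: Johansson, Reyes, Sato, Marchetti, Eriksen, Saleh, Szabo, Castillo, Lund, Novak. So position 5.

5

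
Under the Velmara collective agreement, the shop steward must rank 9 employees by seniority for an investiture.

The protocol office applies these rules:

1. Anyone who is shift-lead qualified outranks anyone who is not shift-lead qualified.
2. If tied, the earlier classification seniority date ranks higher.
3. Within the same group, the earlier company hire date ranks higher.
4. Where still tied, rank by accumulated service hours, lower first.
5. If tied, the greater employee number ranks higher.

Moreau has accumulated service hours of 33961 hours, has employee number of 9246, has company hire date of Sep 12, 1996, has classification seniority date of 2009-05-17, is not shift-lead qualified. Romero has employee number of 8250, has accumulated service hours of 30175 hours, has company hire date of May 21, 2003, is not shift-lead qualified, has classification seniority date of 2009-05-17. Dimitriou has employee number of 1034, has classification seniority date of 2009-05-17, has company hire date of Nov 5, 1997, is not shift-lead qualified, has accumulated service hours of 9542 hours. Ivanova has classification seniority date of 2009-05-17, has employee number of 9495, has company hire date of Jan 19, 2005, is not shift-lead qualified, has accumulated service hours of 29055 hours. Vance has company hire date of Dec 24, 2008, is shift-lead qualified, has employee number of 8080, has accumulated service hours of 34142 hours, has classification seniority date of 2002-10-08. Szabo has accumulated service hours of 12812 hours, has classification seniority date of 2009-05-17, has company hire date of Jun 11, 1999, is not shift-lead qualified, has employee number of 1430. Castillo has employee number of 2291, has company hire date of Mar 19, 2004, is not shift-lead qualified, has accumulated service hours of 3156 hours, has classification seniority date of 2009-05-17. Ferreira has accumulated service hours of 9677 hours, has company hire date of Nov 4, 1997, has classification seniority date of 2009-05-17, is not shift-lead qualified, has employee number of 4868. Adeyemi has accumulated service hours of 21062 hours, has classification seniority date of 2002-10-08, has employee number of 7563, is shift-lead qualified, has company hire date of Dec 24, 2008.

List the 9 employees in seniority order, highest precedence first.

By the first rule: Adeyemi and Vance (both shift-lead qualified); then Moreau, Ferreira, Dimitriou, Szabo, Romero, Castillo and Ivanova (each not shift-lead qualified).
Adeyemi and Vance both have classification seniority date 2002-10-08, so the next rule applies.
Adeyemi and Vance both have company hire date Dec 24, 2008, so the next rule applies.
Among Adeyemi and Vance, by accumulated service hours (lower first): Adeyemi (21062 hours) before Vance (34142 hours).
Moreau, Ferreira, Dimitriou, Szabo, Romero, Castillo and Ivanova all have classification seniority date 2009-05-17, so the next rule applies.
Among Moreau, Ferreira, Dimitriou, Szabo, Romero, Castillo and Ivanova, by company hire date (earlier first): Moreau (Sep 12, 1996) before Ferreira (Nov 4, 1997) before Dimitriou (Nov 5, 1997) before Szabo (Jun 11, 1999) before Romero (May 21, 2003) before Castillo (Mar 19, 2004) before Ivanova (Jan 19, 2005).
Full order: Adeyemi, Vance, Moreau, Ferreira, Dimitriou, Szabo, Romero, Castillo, Ivanova.

Adeyemi, Vance, Moreau, Ferreira, Dimitriou, Szabo, Romero, Castillo, Ivanova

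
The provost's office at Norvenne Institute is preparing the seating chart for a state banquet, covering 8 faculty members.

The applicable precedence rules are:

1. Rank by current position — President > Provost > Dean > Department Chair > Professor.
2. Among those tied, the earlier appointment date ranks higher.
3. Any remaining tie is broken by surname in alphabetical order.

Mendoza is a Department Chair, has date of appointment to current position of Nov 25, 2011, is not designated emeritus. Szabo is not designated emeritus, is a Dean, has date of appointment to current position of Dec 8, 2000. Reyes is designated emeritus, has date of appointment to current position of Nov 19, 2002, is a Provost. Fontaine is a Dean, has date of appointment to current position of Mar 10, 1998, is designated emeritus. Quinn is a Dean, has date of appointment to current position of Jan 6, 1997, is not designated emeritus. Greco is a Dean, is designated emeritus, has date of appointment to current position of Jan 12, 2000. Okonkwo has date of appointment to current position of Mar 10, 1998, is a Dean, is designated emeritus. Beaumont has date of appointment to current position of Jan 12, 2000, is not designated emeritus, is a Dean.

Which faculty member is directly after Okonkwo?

By current position: Reyes (Provost); then Quinn, Fontaine, Okonkwo, Beaumont, Greco and Szabo (Dean); then Mendoza (Department Chair).
Among Quinn, Fontaine, Okonkwo, Beaumont, Greco and Szabo, by date of appointment to current position (earlier first): Quinn (Jan 6, 1997) before Fontaine and Okonkwo (Mar 10, 1998) before Beaumont and Greco (Jan 12, 2000) before Szabo (Dec 8, 2000).
Among Fontaine and Okonkwo, alphabetically by surname: Fontaine before Okonkwo.
Among Beaumont and Greco, alphabetically by surname: Beaumont before Greco.
Order: Reyes, Quinn, Fontaine, Okonkwo, Beaumont, Greco, Szabo, Mendoza.

Beaumont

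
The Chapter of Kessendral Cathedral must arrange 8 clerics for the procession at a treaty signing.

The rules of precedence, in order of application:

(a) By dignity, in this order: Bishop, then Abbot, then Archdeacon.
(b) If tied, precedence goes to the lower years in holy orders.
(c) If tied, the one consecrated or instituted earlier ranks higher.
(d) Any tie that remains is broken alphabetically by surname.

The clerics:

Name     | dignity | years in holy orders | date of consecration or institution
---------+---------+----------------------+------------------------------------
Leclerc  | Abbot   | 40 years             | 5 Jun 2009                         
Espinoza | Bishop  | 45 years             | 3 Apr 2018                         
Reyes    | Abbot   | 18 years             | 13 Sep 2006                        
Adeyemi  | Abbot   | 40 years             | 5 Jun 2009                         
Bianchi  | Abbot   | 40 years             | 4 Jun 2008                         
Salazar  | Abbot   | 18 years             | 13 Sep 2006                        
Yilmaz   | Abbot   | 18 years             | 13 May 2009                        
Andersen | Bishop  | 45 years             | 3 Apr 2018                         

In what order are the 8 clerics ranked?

By dignity: Andersen and Espinoza (Bishop); then Reyes, Salazar, Yilmaz, Bianchi, Adeyemi and Leclerc (Abbot).
Andersen and Espinoza both have years in holy orders 45 years, so the next rule applies.
Andersen and Espinoza both have date of consecration or institution 3 Apr 2018, so the next rule applies.
Among Andersen and Espinoza, alphabetically by surname: Andersen before Espinoza.
Among Reyes, Salazar, Yilmaz, Bianchi, Adeyemi and Leclerc, by years in holy orders (lower first): Reyes, Salazar and Yilmaz (18 years) before Bianchi, Adeyemi and Leclerc (40 years).
Among Reyes, Salazar and Yilmaz, by date of consecration or institution (earlier first): Reyes and Salazar (13 Sep 2006) before Yilmaz (13 May 2009).
Among Reyes and Salazar, alphabetically by surname: Reyes before Salazar.
Among Bianchi, Adeyemi and Leclerc, by date of consecration or institution (earlier first): Bianchi (4 Jun 2008) before Adeyemi and Leclerc (5 Jun 2009).
Among Adeyemi and Leclerc, alphabetically by surname: Adeyemi before Leclerc.
Full order: Andersen, Espinoza, Reyes, Salazar, Yilmaz, Bianchi, Adeyemi, Leclerc.

Andersen, Espinoza, Reyes, Salazar, Yilmaz, Bianchi, Adeyemi, Leclerc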